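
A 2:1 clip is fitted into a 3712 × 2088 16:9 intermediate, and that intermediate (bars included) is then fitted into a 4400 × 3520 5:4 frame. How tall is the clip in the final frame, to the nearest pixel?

Inside the 3712×2088 canvas the clip is width-limited at 3712.00 × 1856.00.
16:9 in 4400×3520: fills the width, so the intermediate becomes 4400.00 × 2475.00 — a scale of ×1.1853.
So the clip's height is 1856.00 × 1.1853 ≈ 2200.00.

2200 px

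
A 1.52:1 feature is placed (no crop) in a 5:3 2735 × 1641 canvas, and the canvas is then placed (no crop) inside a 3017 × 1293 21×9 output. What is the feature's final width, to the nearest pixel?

1965 px

1.52:1 in 2735×1641: fills the height, so the feature is 2494.32 × 1641.00.
Second fit — the 5:3 canvas into 3017×1293 spans the height: 2155.00 × 1293.00 (×0.7879 from 2735×1641).
Applying the same ×0.7879: 2494.32 → 1965.36.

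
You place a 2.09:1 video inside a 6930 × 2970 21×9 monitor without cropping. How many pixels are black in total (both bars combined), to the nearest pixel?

2.09:1 is narrower than 21×9, so it spans the full height.
That makes the image 6207.3000 px wide (2970 × 2.090).
6930 − 6207.3000 = 722.7000 px of bars.
Bar area = 722.7000 × 2970 ≈ 2146419 px.

2146419 pixels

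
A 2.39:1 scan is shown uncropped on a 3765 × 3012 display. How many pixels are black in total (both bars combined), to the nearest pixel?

2.39:1 is wider than 5:4, so it spans the full width.
The scan is 3765 / 2.390 ≈ 1575.3138 px tall.
3012 − 1575.3138 = 1436.6862 px of bars.
Across the 3765-px span: 1436.6862 × 3765 ≈ 5409124 px.

5409124 pixels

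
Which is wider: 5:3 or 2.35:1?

2.35:1

5:3 = 1.667 and 2.35; 2.35 > 1.667.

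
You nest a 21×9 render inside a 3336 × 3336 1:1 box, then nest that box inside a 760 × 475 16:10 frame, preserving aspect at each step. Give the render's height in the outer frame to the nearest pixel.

204 px

21×9 in 3336×3336: fills the width, so the render is 3336.00 × 1429.71.
Second fit — the 1:1 canvas into 760×475 spans the height: 475.00 × 475.00 (×0.1424 from 3336×3336).
So the render's height is 1429.71 × 0.1424 ≈ 203.57.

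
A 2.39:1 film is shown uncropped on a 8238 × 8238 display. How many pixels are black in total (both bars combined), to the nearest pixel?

2.39:1 (2.390) > 1:1 (1.000), so the film fills the width.
That makes the image 3446.8619 px tall (8238 / 2.390).
Leftover height: 8238 − 3446.8619 = 4791.1381 px.
That's 4791.1381 × 8238 ≈ 39469395 black pixels.

39469395 pixels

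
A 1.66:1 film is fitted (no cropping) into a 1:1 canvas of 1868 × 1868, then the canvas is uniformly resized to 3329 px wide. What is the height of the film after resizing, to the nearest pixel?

Fitted into 1868×1868, the film spans the width; its height is 1868 / 1.660 ≈ 1125.30 px.
Resizing to 3329 px wide multiplies everything by 1.7821: 1125.30 → 2005.42 px.

2005 px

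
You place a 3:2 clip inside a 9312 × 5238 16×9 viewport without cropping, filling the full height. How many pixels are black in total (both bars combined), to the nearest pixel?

The clip is 5238 × 3/2 ≈ 7857.0000 px wide.
Leftover width: 9312 − 7857.0000 = 1455.0000 px.
Across the 5238-px span: 1455.0000 × 5238 ≈ 7621290 px.

7621290 pixels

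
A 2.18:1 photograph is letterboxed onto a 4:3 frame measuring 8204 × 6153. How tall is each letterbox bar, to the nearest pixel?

1195 px

Since 2.180 > 1.333, the photograph is width-limited.
The photograph is 8204 / 2.180 ≈ 3763.30 px tall.
Leftover height: 6153 − 3763.30 = 2389.70 px → 1194.85 each side.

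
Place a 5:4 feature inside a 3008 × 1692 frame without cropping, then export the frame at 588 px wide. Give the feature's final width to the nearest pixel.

413 px

In the 3008×1692 frame the feature fills the height: width = 1692 × 5/4 ≈ 2115.00 px.
Scaling 3008 → 588 is ×0.1955, so the width becomes 2115.00 × 0.1955 ≈ 413.44 px.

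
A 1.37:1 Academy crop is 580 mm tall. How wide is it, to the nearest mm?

795 mm

At 1.37:1 Academy, 580 × 1.370 ≈ 794.60.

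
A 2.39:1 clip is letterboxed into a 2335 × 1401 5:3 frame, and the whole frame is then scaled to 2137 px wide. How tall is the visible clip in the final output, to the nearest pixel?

894 px

At 2335×1401 the clip is width-limited, so height = 2335 / 2.390 ≈ 976.99 px.
The frame scales by 2137/2335 = 0.9152; 976.99 × 0.9152 ≈ 894.14 px.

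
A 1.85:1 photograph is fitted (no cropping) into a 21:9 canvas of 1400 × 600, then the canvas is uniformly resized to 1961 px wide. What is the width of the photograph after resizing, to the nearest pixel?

At 1400×600 the photograph is height-limited, so width = 600 × 1.850 ≈ 1110.00 px.
The frame scales by 1961/1400 = 1.4007; 1110.00 × 1.4007 ≈ 1554.79 px.

1555 px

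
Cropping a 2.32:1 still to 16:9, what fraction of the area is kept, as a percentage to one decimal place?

The height stays; only width is cut (since 16:9 is narrower than 2.32:1).
Fraction kept = (1.778)/(2.320) ≈ 76.63%.

76.6%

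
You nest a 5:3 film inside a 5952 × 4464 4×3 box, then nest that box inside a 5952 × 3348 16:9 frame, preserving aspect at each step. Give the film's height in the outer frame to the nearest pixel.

5:3 in 5952×4464: fills the width, so the film is 5952.00 × 3571.20.
Second fit — the 4×3 canvas into 5952×3348 spans the height: 4464.00 × 3348.00 (×0.7500 from 5952×4464).
Applying the same ×0.7500: 3571.20 → 2678.40.

2678 px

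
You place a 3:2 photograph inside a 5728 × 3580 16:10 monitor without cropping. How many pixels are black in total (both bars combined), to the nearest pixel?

3:2 (1.500) < 16:10 (1.600), so the photograph fills the height.
The photograph is 3580 × 3/2 ≈ 5370.0000 px wide.
Black = 5728 − 5370.0000 = 358.0000 px.
Bar area = 358.0000 × 3580 ≈ 1281640 px.

1281640 pixels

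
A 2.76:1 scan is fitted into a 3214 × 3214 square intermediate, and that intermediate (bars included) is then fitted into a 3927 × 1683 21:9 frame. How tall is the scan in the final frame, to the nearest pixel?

610 px

First fit — 2.76:1 into 3214×3214 spans the width: 3214.00 × 1164.49.
The square canvas is height-limited in 3927×1683, giving 1683.00 × 1683.00; scale factor 0.5236.
Applying the same ×0.5236: 1164.49 → 609.78.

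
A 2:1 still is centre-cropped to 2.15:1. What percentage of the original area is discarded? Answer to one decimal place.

2.15:1 is wider than 2:1, so the crop keeps the full width and trims the height.
Fraction kept = (2.000)/(2.150) ≈ 93.02%, so 6.98% is lost.

7.0%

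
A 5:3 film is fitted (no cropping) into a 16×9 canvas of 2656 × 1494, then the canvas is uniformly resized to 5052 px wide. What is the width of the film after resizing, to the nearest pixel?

4736 px

In the 2656×1494 frame the film fills the height: width = 1494 × 5/3 ≈ 2490.00 px.
Resizing to 5052 px wide multiplies everything by 1.9021: 2490.00 → 4736.25 px.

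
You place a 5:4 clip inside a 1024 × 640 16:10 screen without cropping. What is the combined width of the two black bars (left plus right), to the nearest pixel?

Since 1.250 < 1.600, the clip is height-limited.
The clip is 640 × 5/4 ≈ 800.00 px wide.
Black = 1024 − 800.00 = 224.00 px.

224 px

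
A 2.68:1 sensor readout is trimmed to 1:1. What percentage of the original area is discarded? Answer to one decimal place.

1:1 is narrower than 2.68:1, so the crop keeps the full height and trims the width.
Area ratio = (1.000)/(2.680) = 37.31%; the remaining 62.69% is cropped out.

62.7%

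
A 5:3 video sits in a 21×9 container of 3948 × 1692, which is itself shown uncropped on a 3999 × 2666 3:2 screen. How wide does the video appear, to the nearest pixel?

2856 px

5:3 in 3948×1692: fills the height, so the video is 2820.00 × 1692.00.
Second fit — the 21×9 canvas into 3999×2666 spans the width: 3999.00 × 1713.86 (×1.0129 from 3948×1692).
So the video's width is 2820.00 × 1.0129 ≈ 2856.43.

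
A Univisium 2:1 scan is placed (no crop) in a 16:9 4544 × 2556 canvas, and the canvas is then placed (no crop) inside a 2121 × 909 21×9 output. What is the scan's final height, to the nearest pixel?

808 px

First fit — Univisium 2:1 into 4544×2556 spans the width: 4544.00 × 2272.00.
16:9 in 2121×909: fills the height, so the intermediate becomes 1616.00 × 909.00 — a scale of ×0.3556.
So the scan's height is 2272.00 × 0.3556 ≈ 808.00.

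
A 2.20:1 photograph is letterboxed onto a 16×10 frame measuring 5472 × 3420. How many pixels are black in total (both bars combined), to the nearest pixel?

2.20:1 is wider than 16×10, so it spans the full width.
Content height = 5472 / 2.200 ≈ 2487.2727 px.
Black = 3420 − 2487.2727 = 932.7273 px.
Across the 5472-px span: 932.7273 × 5472 ≈ 5103884 px.

5103884 pixels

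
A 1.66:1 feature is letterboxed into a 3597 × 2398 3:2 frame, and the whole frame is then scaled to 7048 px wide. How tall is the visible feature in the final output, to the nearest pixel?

In the 3597×2398 frame the feature fills the width: height = 3597 / 1.660 ≈ 2166.87 px.
Scaling 3597 → 7048 is ×1.9594, so the height becomes 2166.87 × 1.9594 ≈ 4245.78 px.

4246 px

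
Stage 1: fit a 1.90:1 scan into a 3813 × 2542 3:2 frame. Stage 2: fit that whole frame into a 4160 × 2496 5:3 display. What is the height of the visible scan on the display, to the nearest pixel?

First fit — 1.90:1 into 3813×2542 spans the width: 3813.00 × 2006.84.
Second fit — the 3:2 canvas into 4160×2496 spans the height: 3744.00 × 2496.00 (×0.9819 from 3813×2542).
Applying the same ×0.9819: 2006.84 → 1970.53.

1971 px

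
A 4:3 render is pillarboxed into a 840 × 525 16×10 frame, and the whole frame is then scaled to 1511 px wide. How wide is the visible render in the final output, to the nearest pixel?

1259 px

At 840×525 the render is height-limited, so width = 525 × 4/3 ≈ 700.00 px.
Scaling 840 → 1511 is ×1.7988, so the width becomes 700.00 × 1.7988 ≈ 1259.17 px.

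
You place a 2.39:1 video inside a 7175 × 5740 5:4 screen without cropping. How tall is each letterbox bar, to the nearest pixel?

1369 px

2.39:1 is wider than 5:4, so it spans the full width.
That makes the image 3002.09 px tall (7175 / 2.390).
5740 − 3002.09 = 2737.91 px of bars (1368.95 each).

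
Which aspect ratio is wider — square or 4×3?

4×3

square = 1 and 4×3 = 1.333; 1.333 > 1.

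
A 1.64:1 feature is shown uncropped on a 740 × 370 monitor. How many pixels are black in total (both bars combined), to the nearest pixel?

49284 pixels

1.64:1 is narrower than 2:1, so it spans the full height.
That makes the image 606.8000 px wide (370 × 1.640).
740 − 606.8000 = 133.2000 px of bars.
Across the 370-px span: 133.2000 × 370 ≈ 49284 px.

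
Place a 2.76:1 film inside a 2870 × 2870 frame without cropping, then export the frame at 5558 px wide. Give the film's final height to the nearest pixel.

In the 2870×2870 frame the film fills the width: height = 2870 / 2.760 ≈ 1039.86 px.
The frame scales by 5558/2870 = 1.9366; 1039.86 × 1.9366 ≈ 2013.77 px.

2014 px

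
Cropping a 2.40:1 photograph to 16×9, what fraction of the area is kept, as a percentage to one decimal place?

74.1%

Going from 2.40:1 to 16×9 means cutting width while keeping height.
(1.778)/(2.400) ≈ 0.741 of the area survives.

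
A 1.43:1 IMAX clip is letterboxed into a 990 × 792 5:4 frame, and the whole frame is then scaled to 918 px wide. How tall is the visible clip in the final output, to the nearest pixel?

In the 990×792 frame the clip fills the width: height = 990 / 1.430 ≈ 692.31 px.
Resizing to 918 px wide multiplies everything by 0.9273: 692.31 → 641.96 px.

642 px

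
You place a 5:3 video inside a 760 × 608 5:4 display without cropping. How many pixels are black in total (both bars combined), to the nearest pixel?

115520 pixels

Since 1.667 > 1.250, the video is width-limited.
The video is 760 × 3/5 ≈ 456.0000 px tall.
608 − 456.0000 = 152.0000 px of bars.
That's 152.0000 × 760 ≈ 115520 black pixels.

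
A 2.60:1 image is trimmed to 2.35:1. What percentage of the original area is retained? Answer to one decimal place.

2.35:1 is narrower than 2.60:1, so the crop keeps the full height and trims the width.
Area ratio = (2.350)/(2.600) = 90.38% retained.

90.4%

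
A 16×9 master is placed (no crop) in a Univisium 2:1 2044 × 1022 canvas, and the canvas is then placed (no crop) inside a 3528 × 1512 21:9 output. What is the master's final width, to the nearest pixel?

Inside the 2044×1022 canvas the master is height-limited at 1816.89 × 1022.00.
Second fit — the Univisium 2:1 canvas into 3528×1512 spans the height: 3024.00 × 1512.00 (×1.4795 from 2044×1022).
So the master's width is 1816.89 × 1.4795 ≈ 2688.00.

2688 px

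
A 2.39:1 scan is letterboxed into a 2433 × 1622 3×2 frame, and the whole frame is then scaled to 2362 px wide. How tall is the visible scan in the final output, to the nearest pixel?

988 px

At 2433×1622 the scan is width-limited, so height = 2433 / 2.390 ≈ 1017.99 px.
Scaling 2433 → 2362 is ×0.9708, so the height becomes 1017.99 × 0.9708 ≈ 988.28 px.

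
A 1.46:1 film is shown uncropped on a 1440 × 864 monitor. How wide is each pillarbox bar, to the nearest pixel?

89 px

1.46:1 (1.460) < 5:3 (1.667), so the film fills the height.
Content width = 864 × 1.460 ≈ 1261.44 px.
Black = 1440 − 1261.44 = 178.56 px, or 89.28 per bar.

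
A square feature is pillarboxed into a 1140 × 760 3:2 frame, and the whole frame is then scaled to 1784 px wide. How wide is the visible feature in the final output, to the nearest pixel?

Fitted into 1140×760, the feature spans the height; its width is 760 × 1/1 ≈ 760.00 px.
Scaling 1140 → 1784 is ×1.5649, so the width becomes 760.00 × 1.5649 ≈ 1189.33 px.

1189 px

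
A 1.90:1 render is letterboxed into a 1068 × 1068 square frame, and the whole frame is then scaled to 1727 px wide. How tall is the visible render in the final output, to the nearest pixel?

At 1068×1068 the render is width-limited, so height = 1068 / 1.900 ≈ 562.11 px.
The frame scales by 1727/1068 = 1.6170; 562.11 × 1.6170 ≈ 908.95 px.

909 px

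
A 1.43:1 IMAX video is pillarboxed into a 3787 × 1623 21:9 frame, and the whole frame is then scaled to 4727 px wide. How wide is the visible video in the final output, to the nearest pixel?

In the 3787×1623 frame the video fills the height: width = 1623 × 1.430 ≈ 2320.89 px.
Resizing to 4727 px wide multiplies everything by 1.2482: 2320.89 → 2896.98 px.

2897 px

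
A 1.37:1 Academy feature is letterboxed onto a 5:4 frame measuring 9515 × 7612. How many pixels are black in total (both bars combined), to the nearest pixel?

1.37:1 Academy is wider than 5:4, so it spans the full width.
Content height = 9515 / 1.370 ≈ 6945.2555 px.
Black = 7612 − 6945.2555 = 666.7445 px.
Across the 9515-px span: 666.7445 × 9515 ≈ 6344074 px.

6344074 pixels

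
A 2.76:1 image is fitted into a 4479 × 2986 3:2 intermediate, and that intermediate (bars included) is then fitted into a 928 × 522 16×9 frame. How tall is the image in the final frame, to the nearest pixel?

2.76:1 in 4479×2986: fills the width, so the image is 4479.00 × 1622.83.
Second fit — the 3:2 canvas into 928×522 spans the height: 783.00 × 522.00 (×0.1748 from 4479×2986).
Applying the same ×0.1748: 1622.83 → 283.70.

284 px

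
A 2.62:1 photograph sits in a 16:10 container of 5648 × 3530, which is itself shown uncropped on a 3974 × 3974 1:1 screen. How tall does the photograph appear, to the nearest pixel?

First fit — 2.62:1 into 5648×3530 spans the width: 5648.00 × 2155.73.
Second fit — the 16:10 canvas into 3974×3974 spans the width: 3974.00 × 2483.75 (×0.7036 from 5648×3530).
Applying the same ×0.7036: 2155.73 → 1516.79.

1517 px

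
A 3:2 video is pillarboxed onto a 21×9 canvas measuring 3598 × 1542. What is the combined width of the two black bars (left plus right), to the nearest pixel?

1285 px

3:2 (1.500) < 21×9 (2.333), so the video fills the height.
That makes the image 2313.00 px wide (1542 × 3/2).
3598 − 2313.00 = 1285.00 px of bars.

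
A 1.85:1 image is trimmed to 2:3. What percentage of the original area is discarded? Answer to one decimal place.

The height stays; only width is cut (since 2:3 is narrower than 1.85:1).
(0.667)/(1.850) ≈ 0.360 of the area survives, leaving 63.96% discarded.

64.0%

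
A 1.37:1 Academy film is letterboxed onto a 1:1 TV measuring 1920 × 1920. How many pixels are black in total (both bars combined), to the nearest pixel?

995597 pixels

Since 1.370 > 1.000, the film is width-limited.
The film is 1920 / 1.370 ≈ 1401.4599 px tall.
Leftover height: 1920 − 1401.4599 = 518.5401 px.
Bar area = 518.5401 × 1920 ≈ 995597 px.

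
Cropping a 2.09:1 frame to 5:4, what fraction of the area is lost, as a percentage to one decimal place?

5:4 is narrower than 2.09:1, so the crop keeps the full height and trims the width.
Fraction kept = (1.250)/(2.090) ≈ 59.81%, so 40.19% is lost.

40.2%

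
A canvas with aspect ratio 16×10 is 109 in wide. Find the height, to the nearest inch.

109 / 16 × 10 = 68.12.

68 in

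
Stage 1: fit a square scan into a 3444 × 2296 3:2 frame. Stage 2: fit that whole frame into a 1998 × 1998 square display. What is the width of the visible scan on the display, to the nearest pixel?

1332 px

Inside the 3444×2296 canvas the scan is height-limited at 2296.00 × 2296.00.
The 3:2 canvas is width-limited in 1998×1998, giving 1998.00 × 1332.00; scale factor 0.5801.
The scan scales with it: width 2296.00 × 0.5801 ≈ 1332.00.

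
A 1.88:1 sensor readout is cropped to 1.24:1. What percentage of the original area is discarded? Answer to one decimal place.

1.24:1 is narrower than 1.88:1, so the crop keeps the full height and trims the width.
(1.240)/(1.880) ≈ 0.660 of the area survives, leaving 34.04% discarded.

34.0%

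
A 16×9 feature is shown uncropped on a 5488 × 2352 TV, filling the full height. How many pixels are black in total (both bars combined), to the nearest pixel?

Content width = 2352 × 16/9 ≈ 4181.3333 px.
Leftover width: 5488 − 4181.3333 = 1306.6667 px.
Across the 2352-px span: 1306.6667 × 2352 ≈ 3073280 px.

3073280 pixels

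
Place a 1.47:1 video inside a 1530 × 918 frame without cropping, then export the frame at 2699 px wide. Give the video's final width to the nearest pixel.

2381 px

In the 1530×918 frame the video fills the height: width = 918 × 1.470 ≈ 1349.46 px.
Scaling 1530 → 2699 is ×1.7641, so the width becomes 1349.46 × 1.7641 ≈ 2380.52 px.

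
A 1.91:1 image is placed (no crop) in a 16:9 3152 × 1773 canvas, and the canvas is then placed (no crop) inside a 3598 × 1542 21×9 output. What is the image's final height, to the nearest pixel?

1435 px

1.91:1 in 3152×1773: fills the width, so the image is 3152.00 × 1650.26.
Second fit — the 16:9 canvas into 3598×1542 spans the height: 2741.33 × 1542.00 (×0.8697 from 3152×1773).
The image scales with it: height 1650.26 × 0.8697 ≈ 1435.25.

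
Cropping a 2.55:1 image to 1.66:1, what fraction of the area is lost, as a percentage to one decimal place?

Going from 2.55:1 to 1.66:1 means cutting width while keeping height.
Area ratio = (1.660)/(2.550) = 65.10%; the remaining 34.90% is cropped out.

34.9%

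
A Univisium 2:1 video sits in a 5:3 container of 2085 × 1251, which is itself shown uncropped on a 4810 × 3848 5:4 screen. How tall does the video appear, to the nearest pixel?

First fit — Univisium 2:1 into 2085×1251 spans the width: 2085.00 × 1042.50.
The 5:3 canvas is width-limited in 4810×3848, giving 4810.00 × 2886.00; scale factor 2.3070.
The video scales with it: height 1042.50 × 2.3070 ≈ 2405.00.

2405 px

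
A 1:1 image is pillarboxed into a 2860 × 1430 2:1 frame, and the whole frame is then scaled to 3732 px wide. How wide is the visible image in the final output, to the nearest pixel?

1866 px

In the 2860×1430 frame the image fills the height: width = 1430 × 1/1 ≈ 1430.00 px.
Scaling 2860 → 3732 is ×1.3049, so the width becomes 1430.00 × 1.3049 ≈ 1866.00 px.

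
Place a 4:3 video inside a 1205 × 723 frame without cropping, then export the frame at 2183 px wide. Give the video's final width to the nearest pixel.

1746 px

At 1205×723 the video is height-limited, so width = 723 × 4/3 ≈ 964.00 px.
Scaling 1205 → 2183 is ×1.8116, so the width becomes 964.00 × 1.8116 ≈ 1746.40 px.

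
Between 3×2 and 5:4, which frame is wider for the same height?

3×2 = 1.5 and 5:4 = 1.25; 1.5 > 1.25.

3×2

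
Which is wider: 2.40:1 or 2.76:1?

2.76:1

2.4 and 2.76; 2.76 > 2.4.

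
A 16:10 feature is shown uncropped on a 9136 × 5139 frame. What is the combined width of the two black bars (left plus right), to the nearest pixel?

16:10 is narrower than 16:9, so it spans the full height.
Content width = 5139 × 16/10 ≈ 8222.40 px.
9136 − 8222.40 = 913.60 px of bars.

914 px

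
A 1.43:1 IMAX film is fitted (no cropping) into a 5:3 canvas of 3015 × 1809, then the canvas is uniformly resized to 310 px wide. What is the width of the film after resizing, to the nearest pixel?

266 px

In the 3015×1809 frame the film fills the height: width = 1809 × 1.430 ≈ 2586.87 px.
Scaling 3015 → 310 is ×0.1028, so the width becomes 2586.87 × 0.1028 ≈ 265.98 px.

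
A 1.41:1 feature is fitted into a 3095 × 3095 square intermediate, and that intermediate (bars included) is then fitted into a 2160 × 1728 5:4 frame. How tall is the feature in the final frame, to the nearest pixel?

1226 px

Inside the 3095×3095 canvas the feature is width-limited at 3095.00 × 2195.04.
The square canvas is height-limited in 2160×1728, giving 1728.00 × 1728.00; scale factor 0.5583.
The feature scales with it: height 2195.04 × 0.5583 ≈ 1225.53.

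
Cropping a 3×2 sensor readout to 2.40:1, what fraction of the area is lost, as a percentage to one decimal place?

The width stays; only height is cut (since 2.40:1 is wider than 3×2).
Fraction kept = (1.500)/(2.400) ≈ 62.50%, so 37.50% is lost.

37.5%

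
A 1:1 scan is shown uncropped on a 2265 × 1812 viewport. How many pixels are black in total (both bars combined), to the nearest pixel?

820836 pixels

1:1 (1.000) < 5:4 (1.250), so the scan fills the height.
The scan is 1812 × 1/1 ≈ 1812.0000 px wide.
Black = 2265 − 1812.0000 = 453.0000 px.
Bar area = 453.0000 × 1812 ≈ 820836 px.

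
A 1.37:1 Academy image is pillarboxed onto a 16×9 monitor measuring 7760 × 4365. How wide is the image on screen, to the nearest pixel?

5980 px

Since 1.370 < 1.778, the image is height-limited.
Content width = 4365 × 1.370 ≈ 5980.05 px.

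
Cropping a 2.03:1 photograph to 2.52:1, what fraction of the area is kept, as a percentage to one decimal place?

2.52:1 is wider than 2.03:1, so the crop keeps the full width and trims the height.
Area ratio = (2.030)/(2.520) = 80.56% retained.

80.6%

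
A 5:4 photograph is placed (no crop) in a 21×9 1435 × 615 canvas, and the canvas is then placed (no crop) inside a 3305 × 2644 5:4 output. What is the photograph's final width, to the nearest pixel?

First fit — 5:4 into 1435×615 spans the height: 768.75 × 615.00.
The 21×9 canvas is width-limited in 3305×2644, giving 3305.00 × 1416.43; scale factor 2.3031.
The photograph scales with it: width 768.75 × 2.3031 ≈ 1770.54.

1771 px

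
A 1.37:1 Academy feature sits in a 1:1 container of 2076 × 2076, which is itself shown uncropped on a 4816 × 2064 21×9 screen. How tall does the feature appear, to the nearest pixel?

1.37:1 Academy in 2076×2076: fills the width, so the feature is 2076.00 × 1515.33.
1:1 in 4816×2064: fills the height, so the intermediate becomes 2064.00 × 2064.00 — a scale of ×0.9942.
The feature scales with it: height 1515.33 × 0.9942 ≈ 1506.57.

1507 px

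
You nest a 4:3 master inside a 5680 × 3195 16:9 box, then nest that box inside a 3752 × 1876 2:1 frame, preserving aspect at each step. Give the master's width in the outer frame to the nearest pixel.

2501 px

4:3 in 5680×3195: fills the height, so the master is 4260.00 × 3195.00.
16:9 in 3752×1876: fills the height, so the intermediate becomes 3335.11 × 1876.00 — a scale of ×0.5872.
So the master's width is 4260.00 × 0.5872 ≈ 2501.33.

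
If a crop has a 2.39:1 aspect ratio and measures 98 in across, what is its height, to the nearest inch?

41 in

At 2.39:1, 98 / 2.390 ≈ 41.00.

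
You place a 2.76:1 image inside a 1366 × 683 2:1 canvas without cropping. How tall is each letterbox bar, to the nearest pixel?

94 px

Since 2.760 > 2.000, the image is width-limited.
The image is 1366 / 2.760 ≈ 494.93 px tall.
Black = 683 − 494.93 = 188.07 px, or 94.04 per bar.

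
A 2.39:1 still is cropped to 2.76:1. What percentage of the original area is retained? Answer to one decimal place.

86.6%

Going from 2.39:1 to 2.76:1 means cutting height while keeping width.
Fraction kept = (2.390)/(2.760) ≈ 86.59%.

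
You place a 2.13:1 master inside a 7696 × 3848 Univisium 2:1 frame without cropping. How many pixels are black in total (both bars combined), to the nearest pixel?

2.13:1 (2.130) > Univisium 2:1 (2.000), so the master fills the width.
Content height = 7696 / 2.130 ≈ 3613.1455 px.
Black = 3848 − 3613.1455 = 234.8545 px.
Across the 7696-px span: 234.8545 × 7696 ≈ 1807440 px.

1807440 pixels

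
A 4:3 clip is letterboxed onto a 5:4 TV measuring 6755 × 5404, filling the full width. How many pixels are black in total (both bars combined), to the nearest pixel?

The clip is 6755 × 3/4 ≈ 5066.2500 px tall.
Black = 5404 − 5066.2500 = 337.7500 px.
Bar area = 337.7500 × 6755 ≈ 2281501 px.

2281501 pixels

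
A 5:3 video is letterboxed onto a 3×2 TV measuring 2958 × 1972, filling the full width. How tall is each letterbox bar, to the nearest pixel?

99 px

The video is 2958 × 3/5 ≈ 1774.80 px tall.
Leftover height: 1972 − 1774.80 = 197.20 px → 98.60 each side.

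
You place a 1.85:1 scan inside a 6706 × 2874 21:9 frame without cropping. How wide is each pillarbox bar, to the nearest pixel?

Since 1.850 < 2.333, the scan is height-limited.
The scan is 2874 × 1.850 ≈ 5316.90 px wide.
Black = 6706 − 5316.90 = 1389.10 px, or 694.55 per bar.

695 px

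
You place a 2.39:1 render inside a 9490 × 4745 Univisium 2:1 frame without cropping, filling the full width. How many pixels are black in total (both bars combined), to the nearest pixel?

7348000 pixels

Content height = 9490 / 2.390 ≈ 3970.7113 px.
Leftover height: 4745 − 3970.7113 = 774.2887 px.
That's 774.2887 × 9490 ≈ 7348000 black pixels.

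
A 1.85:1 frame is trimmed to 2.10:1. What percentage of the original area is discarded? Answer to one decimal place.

The width stays; only height is cut (since 2.10:1 is wider than 1.85:1).
Fraction kept = (1.850)/(2.100) ≈ 88.10%, so 11.90% is lost.

11.9%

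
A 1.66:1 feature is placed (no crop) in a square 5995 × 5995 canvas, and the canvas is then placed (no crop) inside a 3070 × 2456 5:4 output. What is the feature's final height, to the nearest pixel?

First fit — 1.66:1 into 5995×5995 spans the width: 5995.00 × 3611.45.
The square canvas is height-limited in 3070×2456, giving 2456.00 × 2456.00; scale factor 0.4097.
So the feature's height is 3611.45 × 0.4097 ≈ 1479.52.

1480 px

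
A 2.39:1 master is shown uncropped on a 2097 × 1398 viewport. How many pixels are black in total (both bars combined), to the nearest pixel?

1091686 pixels

2.39:1 is wider than 3:2, so it spans the full width.
Content height = 2097 / 2.390 ≈ 877.4059 px.
Black = 1398 − 877.4059 = 520.5941 px.
Bar area = 520.5941 × 2097 ≈ 1091686 px.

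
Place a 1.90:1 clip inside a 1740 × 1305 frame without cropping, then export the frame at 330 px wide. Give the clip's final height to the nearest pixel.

Fitted into 1740×1305, the clip spans the width; its height is 1740 / 1.900 ≈ 915.79 px.
Resizing to 330 px wide multiplies everything by 0.1897: 915.79 → 173.68 px.

174 px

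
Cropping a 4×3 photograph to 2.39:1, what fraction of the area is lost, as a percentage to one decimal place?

44.2%

Going from 4×3 to 2.39:1 means cutting height while keeping width.
Fraction kept = (1.333)/(2.390) ≈ 55.79%, so 44.21% is lost.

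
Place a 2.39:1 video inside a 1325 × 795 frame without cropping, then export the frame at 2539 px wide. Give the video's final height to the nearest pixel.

1062 px

In the 1325×795 frame the video fills the width: height = 1325 / 2.390 ≈ 554.39 px.
Scaling 1325 → 2539 is ×1.9162, so the height becomes 554.39 × 1.9162 ≈ 1062.34 px.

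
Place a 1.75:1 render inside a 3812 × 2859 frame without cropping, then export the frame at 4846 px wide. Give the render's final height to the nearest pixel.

At 3812×2859 the render is width-limited, so height = 3812 / 1.750 ≈ 2178.29 px.
Scaling 3812 → 4846 is ×1.2712, so the height becomes 2178.29 × 1.2712 ≈ 2769.14 px.

2769 px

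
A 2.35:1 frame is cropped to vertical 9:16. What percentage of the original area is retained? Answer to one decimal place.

23.9%

vertical 9:16 is narrower than 2.35:1, so the crop keeps the full height and trims the width.
Area ratio = (0.562)/(2.350) = 23.94% retained.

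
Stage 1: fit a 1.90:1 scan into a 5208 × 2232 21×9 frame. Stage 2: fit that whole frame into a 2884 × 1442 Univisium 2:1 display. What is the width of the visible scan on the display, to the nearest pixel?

2348 px

First fit — 1.90:1 into 5208×2232 spans the height: 4240.80 × 2232.00.
21×9 in 2884×1442: fills the width, so the intermediate becomes 2884.00 × 1236.00 — a scale of ×0.5538.
Applying the same ×0.5538: 4240.80 → 2348.40.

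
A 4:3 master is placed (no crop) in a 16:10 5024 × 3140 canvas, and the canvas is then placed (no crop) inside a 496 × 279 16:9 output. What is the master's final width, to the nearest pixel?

4:3 in 5024×3140: fills the height, so the master is 4186.67 × 3140.00.
16:10 in 496×279: fills the height, so the intermediate becomes 446.40 × 279.00 — a scale of ×0.0889.
Applying the same ×0.0889: 4186.67 → 372.00.

372 px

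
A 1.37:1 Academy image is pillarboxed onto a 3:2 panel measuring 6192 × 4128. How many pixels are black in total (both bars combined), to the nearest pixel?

1.37:1 Academy (1.370) < 3:2 (1.500), so the image fills the height.
That makes the image 5655.3600 px wide (4128 × 1.370).
6192 − 5655.3600 = 536.6400 px of bars.
That's 536.6400 × 4128 ≈ 2215250 black pixels.

2215250 pixels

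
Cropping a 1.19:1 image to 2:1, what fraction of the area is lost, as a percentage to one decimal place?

40.5%

The width stays; only height is cut (since 2:1 is wider than 1.19:1).
Area ratio = (1.190)/(2.000) = 59.50%; the remaining 40.50% is cropped out.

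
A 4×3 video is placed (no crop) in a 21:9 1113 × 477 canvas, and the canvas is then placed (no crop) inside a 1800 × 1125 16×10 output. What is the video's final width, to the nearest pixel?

Inside the 1113×477 canvas the video is height-limited at 636.00 × 477.00.
21:9 in 1800×1125: fills the width, so the intermediate becomes 1800.00 × 771.43 — a scale of ×1.6173.
Applying the same ×1.6173: 636.00 → 1028.57.

1029 px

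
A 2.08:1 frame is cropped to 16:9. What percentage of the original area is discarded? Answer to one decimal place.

16:9 is narrower than 2.08:1, so the crop keeps the full height and trims the width.
(1.778)/(2.080) ≈ 0.855 of the area survives, leaving 14.53% discarded.

14.5%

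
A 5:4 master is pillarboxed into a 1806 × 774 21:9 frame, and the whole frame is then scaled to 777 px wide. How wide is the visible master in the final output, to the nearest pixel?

416 px

Fitted into 1806×774, the master spans the height; its width is 774 × 5/4 ≈ 967.50 px.
Scaling 1806 → 777 is ×0.4302, so the width becomes 967.50 × 0.4302 ≈ 416.25 px.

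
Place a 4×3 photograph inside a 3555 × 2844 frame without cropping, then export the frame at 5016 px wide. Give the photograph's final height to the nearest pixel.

Fitted into 3555×2844, the photograph spans the width; its height is 3555 × 3/4 ≈ 2666.25 px.
Resizing to 5016 px wide multiplies everything by 1.4110: 2666.25 → 3762.00 px.

3762 px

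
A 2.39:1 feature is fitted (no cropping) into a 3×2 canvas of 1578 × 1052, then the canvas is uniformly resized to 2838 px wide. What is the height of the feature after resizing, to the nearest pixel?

1187 px

In the 1578×1052 frame the feature fills the width: height = 1578 / 2.390 ≈ 660.25 px.
Resizing to 2838 px wide multiplies everything by 1.7985: 660.25 → 1187.45 px.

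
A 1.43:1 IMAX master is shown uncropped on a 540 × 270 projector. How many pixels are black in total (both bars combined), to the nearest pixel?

41553 pixels

1.43:1 IMAX (1.430) < Univisium 2:1 (2.000), so the master fills the height.
That makes the image 386.1000 px wide (270 × 1.430).
Leftover width: 540 − 386.1000 = 153.9000 px.
Across the 270-px span: 153.9000 × 270 ≈ 41553 px.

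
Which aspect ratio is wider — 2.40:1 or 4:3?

2.4 and 4:3 = 1.333; 2.4 > 1.333.

2.40:1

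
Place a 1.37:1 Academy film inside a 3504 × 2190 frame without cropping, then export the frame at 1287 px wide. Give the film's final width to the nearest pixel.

1102 px

In the 3504×2190 frame the film fills the height: width = 2190 × 1.370 ≈ 3000.30 px.
Scaling 3504 → 1287 is ×0.3673, so the width becomes 3000.30 × 0.3673 ≈ 1101.99 px.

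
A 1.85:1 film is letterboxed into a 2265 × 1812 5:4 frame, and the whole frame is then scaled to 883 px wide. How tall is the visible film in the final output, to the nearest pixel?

477 px

At 2265×1812 the film is width-limited, so height = 2265 / 1.850 ≈ 1224.32 px.
The frame scales by 883/2265 = 0.3898; 1224.32 × 0.3898 ≈ 477.30 px.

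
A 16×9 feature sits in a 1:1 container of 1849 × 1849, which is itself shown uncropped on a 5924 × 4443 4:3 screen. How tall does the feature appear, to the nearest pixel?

First fit — 16×9 into 1849×1849 spans the width: 1849.00 × 1040.06.
Second fit — the 1:1 canvas into 5924×4443 spans the height: 4443.00 × 4443.00 (×2.4029 from 1849×1849).
So the feature's height is 1040.06 × 2.4029 ≈ 2499.19.

2499 px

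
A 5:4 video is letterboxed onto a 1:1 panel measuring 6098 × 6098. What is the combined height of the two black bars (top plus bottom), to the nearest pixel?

Since 1.250 > 1.000, the video is width-limited.
That makes the image 4878.40 px tall (6098 × 4/5).
Black = 6098 − 4878.40 = 1219.60 px.

1220 px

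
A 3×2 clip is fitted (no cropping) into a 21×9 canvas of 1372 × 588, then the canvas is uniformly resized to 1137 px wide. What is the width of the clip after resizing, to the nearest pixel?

731 px

At 1372×588 the clip is height-limited, so width = 588 × 3/2 ≈ 882.00 px.
Scaling 1372 → 1137 is ×0.8287, so the width becomes 882.00 × 0.8287 ≈ 730.93 px.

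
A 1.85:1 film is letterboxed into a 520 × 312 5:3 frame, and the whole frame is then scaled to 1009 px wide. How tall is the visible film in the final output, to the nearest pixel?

In the 520×312 frame the film fills the width: height = 520 / 1.850 ≈ 281.08 px.
Resizing to 1009 px wide multiplies everything by 1.9404: 281.08 → 545.41 px.

545 px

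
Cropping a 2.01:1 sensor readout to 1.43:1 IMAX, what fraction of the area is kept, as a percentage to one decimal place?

71.1%

The height stays; only width is cut (since 1.43:1 IMAX is narrower than 2.01:1).
Fraction kept = (1.430)/(2.010) ≈ 71.14%.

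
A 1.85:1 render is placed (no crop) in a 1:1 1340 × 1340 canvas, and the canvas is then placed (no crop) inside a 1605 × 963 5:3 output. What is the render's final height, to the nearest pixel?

First fit — 1.85:1 into 1340×1340 spans the width: 1340.00 × 724.32.
1:1 in 1605×963: fills the height, so the intermediate becomes 963.00 × 963.00 — a scale of ×0.7187.
Applying the same ×0.7187: 724.32 → 520.54.

521 px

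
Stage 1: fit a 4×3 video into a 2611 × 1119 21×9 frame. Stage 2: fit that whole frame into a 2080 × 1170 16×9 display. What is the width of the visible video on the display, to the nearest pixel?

1189 px

Inside the 2611×1119 canvas the video is height-limited at 1492.00 × 1119.00.
Second fit — the 21×9 canvas into 2080×1170 spans the width: 2080.00 × 891.43 (×0.7966 from 2611×1119).
Applying the same ×0.7966: 1492.00 → 1188.57.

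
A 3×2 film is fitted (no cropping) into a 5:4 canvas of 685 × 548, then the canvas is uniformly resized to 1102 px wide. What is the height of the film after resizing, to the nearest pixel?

In the 685×548 frame the film fills the width: height = 685 × 2/3 ≈ 456.67 px.
The frame scales by 1102/685 = 1.6088; 456.67 × 1.6088 ≈ 734.67 px.

735 px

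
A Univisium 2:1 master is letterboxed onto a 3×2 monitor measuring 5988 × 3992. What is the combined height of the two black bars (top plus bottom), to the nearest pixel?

Since 2.000 > 1.500, the master is width-limited.
The master is 5988 × 1/2 ≈ 2994.00 px tall.
3992 − 2994.00 = 998.00 px of bars.

998 px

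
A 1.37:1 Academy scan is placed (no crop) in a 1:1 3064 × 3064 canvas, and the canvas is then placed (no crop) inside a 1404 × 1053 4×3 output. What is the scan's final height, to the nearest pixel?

First fit — 1.37:1 Academy into 3064×3064 spans the width: 3064.00 × 2236.50.
1:1 in 1404×1053: fills the height, so the intermediate becomes 1053.00 × 1053.00 — a scale of ×0.3437.
The scan scales with it: height 2236.50 × 0.3437 ≈ 768.61.

769 px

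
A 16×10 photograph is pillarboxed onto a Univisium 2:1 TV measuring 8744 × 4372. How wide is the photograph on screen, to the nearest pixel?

6995 px

Since 1.600 < 2.000, the photograph is height-limited.
The photograph is 4372 × 16/10 ≈ 6995.20 px wide.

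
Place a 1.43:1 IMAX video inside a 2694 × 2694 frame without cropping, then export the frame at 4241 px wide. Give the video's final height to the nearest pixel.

Fitted into 2694×2694, the video spans the width; its height is 2694 / 1.430 ≈ 1883.92 px.
The frame scales by 4241/2694 = 1.5742; 1883.92 × 1.5742 ≈ 2965.73 px.

2966 px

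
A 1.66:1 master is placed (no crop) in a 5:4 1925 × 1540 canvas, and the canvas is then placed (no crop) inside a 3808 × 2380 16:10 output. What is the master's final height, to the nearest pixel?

1792 px

First fit — 1.66:1 into 1925×1540 spans the width: 1925.00 × 1159.64.
Second fit — the 5:4 canvas into 3808×2380 spans the height: 2975.00 × 2380.00 (×1.5455 from 1925×1540).
So the master's height is 1159.64 × 1.5455 ≈ 1792.17.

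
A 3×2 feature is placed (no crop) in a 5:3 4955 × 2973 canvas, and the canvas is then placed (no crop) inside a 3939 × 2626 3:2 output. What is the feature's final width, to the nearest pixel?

3×2 in 4955×2973: fills the height, so the feature is 4459.50 × 2973.00.
Second fit — the 5:3 canvas into 3939×2626 spans the width: 3939.00 × 2363.40 (×0.7950 from 4955×2973).
Applying the same ×0.7950: 4459.50 → 3545.10.

3545 px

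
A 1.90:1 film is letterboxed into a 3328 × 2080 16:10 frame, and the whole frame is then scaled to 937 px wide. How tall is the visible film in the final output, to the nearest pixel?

At 3328×2080 the film is width-limited, so height = 3328 / 1.900 ≈ 1751.58 px.
Scaling 3328 → 937 is ×0.2816, so the height becomes 1751.58 × 0.2816 ≈ 493.16 px.

493 px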